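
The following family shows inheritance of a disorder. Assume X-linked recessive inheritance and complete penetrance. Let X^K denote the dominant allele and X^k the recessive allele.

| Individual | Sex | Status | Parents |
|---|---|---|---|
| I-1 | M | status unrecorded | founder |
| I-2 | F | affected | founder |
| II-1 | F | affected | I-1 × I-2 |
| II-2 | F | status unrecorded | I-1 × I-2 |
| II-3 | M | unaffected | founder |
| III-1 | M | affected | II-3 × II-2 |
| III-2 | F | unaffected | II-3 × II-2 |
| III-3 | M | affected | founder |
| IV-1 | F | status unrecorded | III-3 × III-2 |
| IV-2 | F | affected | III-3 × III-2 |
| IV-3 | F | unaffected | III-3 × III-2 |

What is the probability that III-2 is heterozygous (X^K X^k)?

III-2 is unaffected so carries K and received k from II-2 (X^k X^k), so III-2 is X^K X^k, giving P(X^K X^k) = 1.

1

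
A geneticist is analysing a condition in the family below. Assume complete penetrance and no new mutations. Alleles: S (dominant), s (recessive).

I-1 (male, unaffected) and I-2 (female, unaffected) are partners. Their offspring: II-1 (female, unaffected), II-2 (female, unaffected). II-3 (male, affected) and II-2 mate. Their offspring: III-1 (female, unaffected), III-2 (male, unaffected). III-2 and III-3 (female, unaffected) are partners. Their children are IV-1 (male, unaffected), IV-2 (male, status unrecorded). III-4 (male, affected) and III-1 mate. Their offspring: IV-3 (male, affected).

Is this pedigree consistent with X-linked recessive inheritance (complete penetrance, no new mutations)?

A consistent assignment under X-linked recessive exists: I-1 X^S Y, I-2 X^S X^S, II-1 X^S X^S, II-2 X^S X^S, II-3 X^s Y, III-1 X^S X^s, III-2 X^S Y, III-3 X^S X^S, III-4 X^s Y, IV-1 X^S Y, IV-2 X^S Y, IV-3 X^s Y.
In this assignment every recorded phenotype matches its genotype and every non-founder's genotype is obtainable from its parents' genotypes, so the pedigree is consistent.

Yes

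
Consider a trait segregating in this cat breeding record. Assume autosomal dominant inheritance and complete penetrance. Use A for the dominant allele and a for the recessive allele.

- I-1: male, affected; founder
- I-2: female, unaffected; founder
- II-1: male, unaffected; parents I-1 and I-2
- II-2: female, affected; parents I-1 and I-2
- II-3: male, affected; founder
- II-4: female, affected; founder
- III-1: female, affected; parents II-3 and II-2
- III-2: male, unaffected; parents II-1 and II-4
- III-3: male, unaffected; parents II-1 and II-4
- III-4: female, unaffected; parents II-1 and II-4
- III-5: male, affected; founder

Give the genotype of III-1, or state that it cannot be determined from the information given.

III-1's phenotype allows AA or Aa, and no parent or child forces a single allele at both positions; consistent genotype assignments exist with III-1 as AA or Aa.

cannot be determined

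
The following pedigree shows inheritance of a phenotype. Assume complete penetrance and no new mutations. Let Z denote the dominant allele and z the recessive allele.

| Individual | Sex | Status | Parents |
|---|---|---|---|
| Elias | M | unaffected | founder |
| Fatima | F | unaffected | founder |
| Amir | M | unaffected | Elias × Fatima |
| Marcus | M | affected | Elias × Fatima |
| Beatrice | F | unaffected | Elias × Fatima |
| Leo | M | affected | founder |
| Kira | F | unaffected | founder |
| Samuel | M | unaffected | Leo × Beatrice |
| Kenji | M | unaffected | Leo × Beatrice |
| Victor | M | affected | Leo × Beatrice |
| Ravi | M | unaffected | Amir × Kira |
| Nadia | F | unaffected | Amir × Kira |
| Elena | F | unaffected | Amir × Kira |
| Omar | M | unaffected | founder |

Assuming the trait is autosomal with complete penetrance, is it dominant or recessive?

Elias and Fatima are both unaffected yet have an affected child Marcus. Under dominance, an affected child requires at least one affected parent, so the trait cannot be dominant.

recessive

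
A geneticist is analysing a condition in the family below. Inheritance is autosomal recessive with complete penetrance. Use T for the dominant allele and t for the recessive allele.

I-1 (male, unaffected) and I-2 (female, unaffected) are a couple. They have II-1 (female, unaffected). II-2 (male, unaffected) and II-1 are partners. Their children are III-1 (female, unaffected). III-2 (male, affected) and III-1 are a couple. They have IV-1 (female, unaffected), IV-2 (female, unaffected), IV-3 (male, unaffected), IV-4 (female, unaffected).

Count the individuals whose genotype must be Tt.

4

Obligate heterozygotes: IV-1 is unaffected so carries T and received t from III-2 (tt), so IV-1 is Tt; IV-2 is unaffected so carries T and received t from III-2 (tt), so IV-2 is Tt; IV-3 is unaffected so carries T and received t from III-2 (tt), so IV-3 is Tt; IV-4 is unaffected so carries T and received t from III-2 (tt), so IV-4 is Tt.
Every other individual is either homozygous by phenotype or has at least one consistent homozygous assignment, so the count is 4.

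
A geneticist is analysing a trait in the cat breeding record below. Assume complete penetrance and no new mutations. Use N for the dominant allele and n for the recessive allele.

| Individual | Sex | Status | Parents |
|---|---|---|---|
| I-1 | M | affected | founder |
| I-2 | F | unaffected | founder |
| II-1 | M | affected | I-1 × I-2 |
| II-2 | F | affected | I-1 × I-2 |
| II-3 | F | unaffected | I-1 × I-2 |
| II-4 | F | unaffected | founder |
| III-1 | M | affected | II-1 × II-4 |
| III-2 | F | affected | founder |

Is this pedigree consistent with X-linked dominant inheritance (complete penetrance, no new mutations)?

No

Under X-linked dominant, II-1 (affected, male) cannot arise from I-1 (affected) × I-2 (unaffected).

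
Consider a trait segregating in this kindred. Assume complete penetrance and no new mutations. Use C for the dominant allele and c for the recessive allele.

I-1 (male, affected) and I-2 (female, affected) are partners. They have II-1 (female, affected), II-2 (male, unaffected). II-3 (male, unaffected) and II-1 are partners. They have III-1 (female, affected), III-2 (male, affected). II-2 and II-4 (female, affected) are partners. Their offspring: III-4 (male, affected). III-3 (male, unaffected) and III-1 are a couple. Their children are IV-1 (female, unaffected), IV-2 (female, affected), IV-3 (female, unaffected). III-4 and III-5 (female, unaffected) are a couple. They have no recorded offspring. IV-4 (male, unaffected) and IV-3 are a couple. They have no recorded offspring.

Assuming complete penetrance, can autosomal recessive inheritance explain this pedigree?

No

Under autosomal recessive, II-2 (unaffected, male) cannot arise from I-1 (affected) × I-2 (affected).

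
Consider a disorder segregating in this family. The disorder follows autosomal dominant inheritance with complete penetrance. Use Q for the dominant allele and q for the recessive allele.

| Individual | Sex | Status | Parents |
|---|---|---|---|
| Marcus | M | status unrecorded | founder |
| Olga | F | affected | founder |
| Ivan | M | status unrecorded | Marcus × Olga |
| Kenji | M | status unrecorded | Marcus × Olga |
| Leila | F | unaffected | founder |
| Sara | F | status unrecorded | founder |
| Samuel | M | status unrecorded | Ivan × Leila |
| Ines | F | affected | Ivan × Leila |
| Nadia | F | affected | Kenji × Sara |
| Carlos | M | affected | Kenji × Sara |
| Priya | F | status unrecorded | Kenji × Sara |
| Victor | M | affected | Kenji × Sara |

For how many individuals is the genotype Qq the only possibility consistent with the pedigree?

Obligate heterozygotes: Ines is affected so carries Q and received q from Leila (qq), so Ines is Qq.
Every other individual is either homozygous by phenotype or has at least one consistent homozygous assignment, so the count is 1.

1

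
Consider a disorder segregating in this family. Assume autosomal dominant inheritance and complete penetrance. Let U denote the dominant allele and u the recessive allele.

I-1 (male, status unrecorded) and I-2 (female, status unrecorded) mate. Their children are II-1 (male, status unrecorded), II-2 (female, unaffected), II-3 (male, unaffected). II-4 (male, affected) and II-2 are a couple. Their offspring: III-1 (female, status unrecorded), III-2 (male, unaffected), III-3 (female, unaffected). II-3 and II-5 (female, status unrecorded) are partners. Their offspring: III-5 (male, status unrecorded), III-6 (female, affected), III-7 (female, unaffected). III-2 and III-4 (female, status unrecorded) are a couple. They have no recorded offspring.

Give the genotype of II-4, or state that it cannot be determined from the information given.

Uu

From phenotype alone, II-4 is UU or Uu.
II-4 is affected so carries U and passed u to III-2 (uu), so II-4 is Uu.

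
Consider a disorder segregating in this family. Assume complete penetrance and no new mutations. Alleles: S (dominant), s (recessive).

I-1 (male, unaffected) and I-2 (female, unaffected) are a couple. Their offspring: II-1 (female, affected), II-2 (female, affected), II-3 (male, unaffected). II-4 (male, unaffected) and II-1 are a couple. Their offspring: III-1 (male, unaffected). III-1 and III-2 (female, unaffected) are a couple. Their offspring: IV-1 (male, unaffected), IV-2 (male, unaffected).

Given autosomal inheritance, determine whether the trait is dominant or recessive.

I-1 and I-2 are both unaffected yet have an affected child II-1. Under dominance, an affected child requires at least one affected parent, so the trait cannot be dominant.

recessive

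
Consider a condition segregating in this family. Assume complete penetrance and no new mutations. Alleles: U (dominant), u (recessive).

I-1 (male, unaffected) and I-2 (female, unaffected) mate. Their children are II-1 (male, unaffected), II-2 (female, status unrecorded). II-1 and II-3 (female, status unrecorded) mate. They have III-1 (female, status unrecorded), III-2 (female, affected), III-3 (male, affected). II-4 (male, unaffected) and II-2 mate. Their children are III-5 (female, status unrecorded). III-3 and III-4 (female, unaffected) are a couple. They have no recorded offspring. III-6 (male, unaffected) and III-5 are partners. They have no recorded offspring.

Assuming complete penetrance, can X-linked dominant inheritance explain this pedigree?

A consistent assignment under X-linked dominant exists: I-1 X^u Y, I-2 X^u X^u, II-1 X^u Y, II-2 X^u X^u, II-3 X^U X^U, II-4 X^u Y, III-1 X^U X^u, III-2 X^U X^u, III-3 X^U Y, III-4 X^u X^u, III-5 X^u X^u, III-6 X^u Y.
In this assignment every recorded phenotype matches its genotype and every non-founder's genotype is obtainable from its parents' genotypes, so the pedigree is consistent.

Yes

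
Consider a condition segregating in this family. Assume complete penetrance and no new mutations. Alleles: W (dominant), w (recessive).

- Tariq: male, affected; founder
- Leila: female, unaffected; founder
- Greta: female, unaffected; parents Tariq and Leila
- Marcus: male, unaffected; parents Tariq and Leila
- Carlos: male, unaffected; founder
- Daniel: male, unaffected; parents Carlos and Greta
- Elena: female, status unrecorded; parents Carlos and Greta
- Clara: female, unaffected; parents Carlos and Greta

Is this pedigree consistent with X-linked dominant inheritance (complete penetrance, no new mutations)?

Under X-linked dominant, Greta (unaffected, female) cannot arise from Tariq (affected) × Leila (unaffected).

No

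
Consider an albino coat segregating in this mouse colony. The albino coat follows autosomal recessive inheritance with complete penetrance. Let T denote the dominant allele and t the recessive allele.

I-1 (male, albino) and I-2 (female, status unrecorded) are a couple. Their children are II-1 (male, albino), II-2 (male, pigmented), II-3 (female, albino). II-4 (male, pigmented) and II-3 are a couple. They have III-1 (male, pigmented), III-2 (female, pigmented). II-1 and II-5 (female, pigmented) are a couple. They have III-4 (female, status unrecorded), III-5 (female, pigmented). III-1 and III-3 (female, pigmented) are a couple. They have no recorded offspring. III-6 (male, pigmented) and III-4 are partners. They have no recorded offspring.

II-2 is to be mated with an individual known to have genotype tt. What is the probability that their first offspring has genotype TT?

0

II-2 is pigmented so carries T and received t from I-1 (tt), so II-2 is Tt.
The cross gives 1/2 Tt : 1/2 tt, so P(offspring has genotype TT) = 0.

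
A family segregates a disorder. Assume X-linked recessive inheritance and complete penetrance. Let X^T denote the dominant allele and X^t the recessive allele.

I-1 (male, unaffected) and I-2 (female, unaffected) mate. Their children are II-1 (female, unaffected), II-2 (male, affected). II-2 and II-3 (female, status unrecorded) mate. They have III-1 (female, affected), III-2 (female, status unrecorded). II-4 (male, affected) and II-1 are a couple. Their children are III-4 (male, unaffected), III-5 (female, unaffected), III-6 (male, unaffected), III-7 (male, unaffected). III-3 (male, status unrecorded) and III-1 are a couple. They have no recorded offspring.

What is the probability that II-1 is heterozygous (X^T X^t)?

1/17

I-1 is unaffected, so I-1 is X^T Y.
I-2 is unaffected so carries T and passed t to II-2 (X^t Y), so I-2 is X^T X^t.
Their cross gives offspring ratios 1/2 X^T X^T : 1/2 X^T X^t. Conditioning on II-1 being unaffected, P(X^T X^t) = 1/2 / 1 = 1/2 before taking II-1's own offspring into account.
II-4 is affected, so II-4 is X^t Y.
Now use II-1's offspring. Probability of each recorded status — unaffected son III-4: 1/2 if II-1 is X^T X^t, 1 if X^T X^T; unaffected daughter III-5: 1/2 if II-1 is X^T X^t, 1 if X^T X^T; unaffected son III-6: 1/2 if II-1 is X^T X^t, 1 if X^T X^T; unaffected son III-7: 1/2 if II-1 is X^T X^t, 1 if X^T X^T.
Bayes: P(X^T X^t) = 1/2·1/16 / (1/2·1/16 + 1/2·1) = 1/17.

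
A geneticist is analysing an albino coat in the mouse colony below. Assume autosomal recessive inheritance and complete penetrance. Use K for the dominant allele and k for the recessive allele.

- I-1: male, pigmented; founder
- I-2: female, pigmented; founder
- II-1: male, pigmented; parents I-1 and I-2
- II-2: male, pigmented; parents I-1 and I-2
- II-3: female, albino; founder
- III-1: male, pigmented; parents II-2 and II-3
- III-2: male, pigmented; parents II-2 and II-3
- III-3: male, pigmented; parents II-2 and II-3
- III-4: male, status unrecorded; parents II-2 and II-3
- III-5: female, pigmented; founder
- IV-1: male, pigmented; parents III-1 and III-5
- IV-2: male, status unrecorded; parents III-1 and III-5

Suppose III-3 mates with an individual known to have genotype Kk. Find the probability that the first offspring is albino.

1/4

III-3 is pigmented so carries K and received k from II-3 (kk), so III-3 is Kk.
The cross gives 1/4 KK : 1/2 Kk : 1/4 kk, so P(offspring is albino) = 1/4.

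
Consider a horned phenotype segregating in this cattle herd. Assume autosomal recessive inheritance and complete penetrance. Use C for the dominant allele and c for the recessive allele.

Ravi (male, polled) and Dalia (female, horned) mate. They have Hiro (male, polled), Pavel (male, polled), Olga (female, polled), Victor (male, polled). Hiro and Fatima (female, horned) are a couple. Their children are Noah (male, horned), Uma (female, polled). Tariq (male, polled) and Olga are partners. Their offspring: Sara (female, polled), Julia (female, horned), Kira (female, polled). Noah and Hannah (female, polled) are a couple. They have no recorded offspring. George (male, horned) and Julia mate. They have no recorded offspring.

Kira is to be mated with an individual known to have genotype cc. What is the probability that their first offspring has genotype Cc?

2/3

Tariq is polled so carries C and passed c to Julia (cc), so Tariq is Cc.
Olga is polled so carries C and received c from Dalia (cc), so Olga is Cc.
Kira is a polled offspring of Tariq (Cc) × Olga (Cc), whose cross gives 1/4 CC : 1/2 Cc : 1/4 cc; conditioning on being polled, Kira is CC with probability 1/3, Cc with probability 2/3.
Summing over parental genotype combinations, P(offspring has genotype Cc) = 1/3·1 + 2/3·1/2 = 2/3.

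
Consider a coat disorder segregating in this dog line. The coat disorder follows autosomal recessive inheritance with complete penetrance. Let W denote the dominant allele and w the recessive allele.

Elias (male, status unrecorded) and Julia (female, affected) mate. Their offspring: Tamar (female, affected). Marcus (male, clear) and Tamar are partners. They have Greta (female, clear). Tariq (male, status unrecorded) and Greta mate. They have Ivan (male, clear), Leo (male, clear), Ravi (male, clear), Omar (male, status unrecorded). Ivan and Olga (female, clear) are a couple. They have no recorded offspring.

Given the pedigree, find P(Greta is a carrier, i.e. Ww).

1

Greta is clear so carries W and received w from Tamar (ww), so Greta is Ww, giving P(Ww) = 1.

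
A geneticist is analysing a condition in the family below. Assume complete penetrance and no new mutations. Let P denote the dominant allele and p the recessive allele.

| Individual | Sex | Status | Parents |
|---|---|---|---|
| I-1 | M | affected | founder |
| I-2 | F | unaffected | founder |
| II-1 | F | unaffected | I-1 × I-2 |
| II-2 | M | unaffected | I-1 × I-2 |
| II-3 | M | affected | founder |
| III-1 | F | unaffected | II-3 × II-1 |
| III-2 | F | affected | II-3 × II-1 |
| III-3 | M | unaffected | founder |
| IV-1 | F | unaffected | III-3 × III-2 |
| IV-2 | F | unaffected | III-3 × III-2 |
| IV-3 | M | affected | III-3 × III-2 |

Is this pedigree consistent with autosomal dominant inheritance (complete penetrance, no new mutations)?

Yes

A consistent assignment under autosomal dominant exists: I-1 Pp, I-2 pp, II-1 pp, II-2 pp, II-3 Pp, III-1 pp, III-2 Pp, III-3 pp, IV-1 pp, IV-2 pp, IV-3 Pp.
In this assignment every recorded phenotype matches its genotype and every non-founder's genotype is obtainable from its parents' genotypes, so the pedigree is consistent.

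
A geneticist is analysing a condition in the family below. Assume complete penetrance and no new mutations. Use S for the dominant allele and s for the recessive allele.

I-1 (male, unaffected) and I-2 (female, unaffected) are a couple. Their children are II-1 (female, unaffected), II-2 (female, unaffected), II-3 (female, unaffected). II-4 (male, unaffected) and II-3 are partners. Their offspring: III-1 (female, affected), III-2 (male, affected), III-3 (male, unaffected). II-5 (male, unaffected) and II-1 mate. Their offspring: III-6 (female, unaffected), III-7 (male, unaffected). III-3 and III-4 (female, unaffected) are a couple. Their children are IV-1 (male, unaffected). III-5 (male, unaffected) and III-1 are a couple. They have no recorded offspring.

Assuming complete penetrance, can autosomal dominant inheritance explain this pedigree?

No

Under autosomal dominant, III-1 (affected, female) cannot arise from II-4 (unaffected) × II-3 (unaffected).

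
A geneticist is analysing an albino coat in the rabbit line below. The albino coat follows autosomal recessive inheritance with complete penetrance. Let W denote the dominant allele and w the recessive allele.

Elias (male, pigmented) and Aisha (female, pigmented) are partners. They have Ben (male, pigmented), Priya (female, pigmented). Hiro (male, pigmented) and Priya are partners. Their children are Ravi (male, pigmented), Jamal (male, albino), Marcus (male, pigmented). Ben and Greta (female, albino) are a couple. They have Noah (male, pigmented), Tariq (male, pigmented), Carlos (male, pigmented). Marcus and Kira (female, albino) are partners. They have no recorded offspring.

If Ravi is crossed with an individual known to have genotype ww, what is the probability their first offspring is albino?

Hiro is pigmented so carries W and passed w to Jamal (ww), so Hiro is Ww.
Priya is pigmented so carries W and passed w to Jamal (ww), so Priya is Ww.
Ravi is a pigmented offspring of Hiro (Ww) × Priya (Ww), whose cross gives 1/4 WW : 1/2 Ww : 1/4 ww; conditioning on being pigmented, Ravi is WW with probability 1/3, Ww with probability 2/3.
Summing over parental genotype combinations, P(offspring is albino) = 2/3·1/2 = 1/3.

1/3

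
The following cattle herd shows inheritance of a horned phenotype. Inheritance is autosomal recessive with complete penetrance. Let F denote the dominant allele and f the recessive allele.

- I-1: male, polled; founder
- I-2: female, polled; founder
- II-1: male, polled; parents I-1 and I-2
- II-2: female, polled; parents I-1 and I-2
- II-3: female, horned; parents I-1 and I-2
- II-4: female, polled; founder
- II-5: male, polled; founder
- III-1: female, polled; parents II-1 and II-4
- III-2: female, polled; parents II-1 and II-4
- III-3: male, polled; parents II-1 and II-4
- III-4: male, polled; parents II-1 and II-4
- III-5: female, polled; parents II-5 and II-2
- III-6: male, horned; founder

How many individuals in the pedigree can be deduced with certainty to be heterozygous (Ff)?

2

Obligate heterozygotes: I-1 is polled so carries F and passed f to II-3 (ff), so I-1 is Ff; I-2 is polled so carries F and passed f to II-3 (ff), so I-2 is Ff.
Every other individual is either homozygous by phenotype or has at least one consistent homozygous assignment, so the count is 2.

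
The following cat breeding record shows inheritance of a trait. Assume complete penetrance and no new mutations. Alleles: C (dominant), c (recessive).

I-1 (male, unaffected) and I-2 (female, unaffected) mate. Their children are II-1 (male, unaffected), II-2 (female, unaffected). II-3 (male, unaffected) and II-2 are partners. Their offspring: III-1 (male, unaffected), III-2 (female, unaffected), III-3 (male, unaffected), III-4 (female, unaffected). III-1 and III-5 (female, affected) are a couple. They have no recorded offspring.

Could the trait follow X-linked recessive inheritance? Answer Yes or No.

Yes

A consistent assignment under X-linked recessive exists: I-1 X^C Y, I-2 X^C X^C, II-1 X^C Y, II-2 X^C X^C, II-3 X^C Y, III-1 X^C Y, III-2 X^C X^C, III-3 X^C Y, III-4 X^C X^C, III-5 X^c X^c.
In this assignment every recorded phenotype matches its genotype and every non-founder's genotype is obtainable from its parents' genotypes, so the pedigree is consistent.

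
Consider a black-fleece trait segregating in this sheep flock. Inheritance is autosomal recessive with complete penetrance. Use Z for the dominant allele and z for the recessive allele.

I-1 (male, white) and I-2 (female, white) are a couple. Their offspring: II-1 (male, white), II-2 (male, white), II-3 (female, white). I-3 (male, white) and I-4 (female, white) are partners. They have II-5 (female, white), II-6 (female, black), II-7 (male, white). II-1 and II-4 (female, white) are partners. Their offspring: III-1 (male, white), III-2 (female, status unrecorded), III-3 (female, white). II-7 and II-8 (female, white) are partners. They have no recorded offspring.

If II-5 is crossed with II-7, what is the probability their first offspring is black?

1/9

I-3 is white so carries Z and passed z to II-6 (zz), so I-3 is Zz.
I-4 is white so carries Z and passed z to II-6 (zz), so I-4 is Zz.
II-5 is a white offspring of I-3 (Zz) × I-4 (Zz), whose cross gives 1/4 ZZ : 1/2 Zz : 1/4 zz; conditioning on being white, II-5 is ZZ with probability 1/3, Zz with probability 2/3.
II-7 is a white offspring of I-3 (Zz) × I-4 (Zz), whose cross gives 1/4 ZZ : 1/2 Zz : 1/4 zz; conditioning on being white, II-7 is ZZ with probability 1/3, Zz with probability 2/3.
Summing over parental genotype combinations, P(offspring is black) = 4/9·1/4 = 1/9.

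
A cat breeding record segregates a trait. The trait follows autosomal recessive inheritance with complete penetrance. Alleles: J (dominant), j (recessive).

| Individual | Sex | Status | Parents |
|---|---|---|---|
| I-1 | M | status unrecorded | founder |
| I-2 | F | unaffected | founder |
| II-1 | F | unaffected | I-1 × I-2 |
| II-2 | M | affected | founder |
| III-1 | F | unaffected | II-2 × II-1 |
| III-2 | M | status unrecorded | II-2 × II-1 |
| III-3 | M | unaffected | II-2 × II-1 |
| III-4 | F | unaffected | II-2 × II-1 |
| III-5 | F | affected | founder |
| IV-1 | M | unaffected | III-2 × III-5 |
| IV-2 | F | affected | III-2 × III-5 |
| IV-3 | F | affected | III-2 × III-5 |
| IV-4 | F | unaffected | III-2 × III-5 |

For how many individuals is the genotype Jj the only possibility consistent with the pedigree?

Obligate heterozygotes: III-1 is unaffected so carries J and received j from II-2 (jj), so III-1 is Jj; III-2 passed J to IV-1 (Jj, whose j came from III-5) and received j from II-2 (jj), so III-2 is Jj; III-3 is unaffected so carries J and received j from II-2 (jj), so III-3 is Jj; III-4 is unaffected so carries J and received j from II-2 (jj), so III-4 is Jj; IV-1 is unaffected so carries J and received j from III-5 (jj), so IV-1 is Jj; IV-4 is unaffected so carries J and received j from III-5 (jj), so IV-4 is Jj.
Every other individual is either homozygous by phenotype or has at least one consistent homozygous assignment, so the count is 6.

6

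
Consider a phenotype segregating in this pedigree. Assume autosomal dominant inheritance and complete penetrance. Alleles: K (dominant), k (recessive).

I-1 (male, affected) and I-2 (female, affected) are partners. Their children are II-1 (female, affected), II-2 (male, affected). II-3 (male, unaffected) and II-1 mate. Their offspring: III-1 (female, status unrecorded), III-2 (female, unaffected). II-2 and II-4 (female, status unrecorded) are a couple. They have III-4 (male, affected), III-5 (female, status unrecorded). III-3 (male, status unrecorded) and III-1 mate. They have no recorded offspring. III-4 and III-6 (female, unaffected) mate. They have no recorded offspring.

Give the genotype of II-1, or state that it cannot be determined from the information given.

From phenotype alone, II-1 is KK or Kk.
II-1 is affected so carries K and passed k to III-2 (kk), so II-1 is Kk.

Kk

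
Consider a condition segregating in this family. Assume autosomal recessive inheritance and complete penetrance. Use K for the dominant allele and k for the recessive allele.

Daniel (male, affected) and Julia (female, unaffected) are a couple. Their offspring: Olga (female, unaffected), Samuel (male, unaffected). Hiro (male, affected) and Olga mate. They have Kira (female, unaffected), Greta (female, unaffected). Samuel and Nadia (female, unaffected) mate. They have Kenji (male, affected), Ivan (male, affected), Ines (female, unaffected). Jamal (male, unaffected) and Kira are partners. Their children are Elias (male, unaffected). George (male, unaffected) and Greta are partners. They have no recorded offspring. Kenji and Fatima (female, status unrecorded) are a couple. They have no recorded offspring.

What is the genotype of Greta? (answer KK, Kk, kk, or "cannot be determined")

From phenotype alone, Greta is KK or Kk.
Greta is unaffected so carries K and received k from Hiro (kk), so Greta is Kk.

Kk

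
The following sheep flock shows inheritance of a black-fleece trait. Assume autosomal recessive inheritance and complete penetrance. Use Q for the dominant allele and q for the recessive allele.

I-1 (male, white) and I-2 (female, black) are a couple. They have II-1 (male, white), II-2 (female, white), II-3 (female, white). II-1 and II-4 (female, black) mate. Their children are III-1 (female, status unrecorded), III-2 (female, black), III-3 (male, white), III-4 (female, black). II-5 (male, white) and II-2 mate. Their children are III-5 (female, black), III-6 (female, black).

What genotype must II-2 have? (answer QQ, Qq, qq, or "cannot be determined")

Qq

From phenotype alone, II-2 is QQ or Qq.
II-2 is white so carries Q and received q from I-2 (qq), so II-2 is Qq.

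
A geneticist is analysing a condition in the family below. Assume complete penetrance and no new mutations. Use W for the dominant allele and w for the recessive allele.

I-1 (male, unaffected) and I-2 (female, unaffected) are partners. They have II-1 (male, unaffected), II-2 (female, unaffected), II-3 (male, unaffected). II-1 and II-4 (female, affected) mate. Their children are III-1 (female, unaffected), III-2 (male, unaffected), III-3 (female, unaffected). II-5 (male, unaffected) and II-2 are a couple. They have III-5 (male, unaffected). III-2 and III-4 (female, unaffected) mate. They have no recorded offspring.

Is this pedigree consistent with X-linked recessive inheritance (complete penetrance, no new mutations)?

No

Under X-linked recessive, III-2 (unaffected, male) cannot arise from II-1 (unaffected) × II-4 (affected).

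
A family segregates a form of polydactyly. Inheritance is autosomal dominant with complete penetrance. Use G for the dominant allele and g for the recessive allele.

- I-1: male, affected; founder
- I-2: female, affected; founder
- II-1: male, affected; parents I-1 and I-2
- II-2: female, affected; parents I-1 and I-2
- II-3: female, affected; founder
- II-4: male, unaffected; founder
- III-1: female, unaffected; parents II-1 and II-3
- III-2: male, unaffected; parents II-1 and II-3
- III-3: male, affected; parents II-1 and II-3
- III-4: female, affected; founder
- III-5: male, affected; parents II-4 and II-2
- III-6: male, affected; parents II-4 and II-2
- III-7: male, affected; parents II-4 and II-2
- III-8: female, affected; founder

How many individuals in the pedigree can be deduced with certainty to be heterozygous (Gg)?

5

Obligate heterozygotes: II-1 is affected so carries G and passed g to III-1 (gg), so II-1 is Gg; II-3 is affected so carries G and passed g to III-1 (gg), so II-3 is Gg; III-5 is affected so carries G and received g from II-4 (gg), so III-5 is Gg; III-6 is affected so carries G and received g from II-4 (gg), so III-6 is Gg; III-7 is affected so carries G and received g from II-4 (gg), so III-7 is Gg.
Every other individual is either homozygous by phenotype or has at least one consistent homozygous assignment, so the count is 5.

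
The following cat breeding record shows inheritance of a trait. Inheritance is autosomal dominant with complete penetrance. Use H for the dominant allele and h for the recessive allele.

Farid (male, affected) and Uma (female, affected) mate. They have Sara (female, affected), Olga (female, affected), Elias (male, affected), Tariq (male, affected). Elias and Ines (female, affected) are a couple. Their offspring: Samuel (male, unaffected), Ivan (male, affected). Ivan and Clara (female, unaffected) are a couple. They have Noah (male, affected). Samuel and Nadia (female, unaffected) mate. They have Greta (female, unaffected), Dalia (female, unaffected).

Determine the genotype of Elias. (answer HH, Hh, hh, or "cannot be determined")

Hh

From phenotype alone, Elias is HH or Hh.
Elias is affected so carries H and passed h to Samuel (hh), so Elias is Hh.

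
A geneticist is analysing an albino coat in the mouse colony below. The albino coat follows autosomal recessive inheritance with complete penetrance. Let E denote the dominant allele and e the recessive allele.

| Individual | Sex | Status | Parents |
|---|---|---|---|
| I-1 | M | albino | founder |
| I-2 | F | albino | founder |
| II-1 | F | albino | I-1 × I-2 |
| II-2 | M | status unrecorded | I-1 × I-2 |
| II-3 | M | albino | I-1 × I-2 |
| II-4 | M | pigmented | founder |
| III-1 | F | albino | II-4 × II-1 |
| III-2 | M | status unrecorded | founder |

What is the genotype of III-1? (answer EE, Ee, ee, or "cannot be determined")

III-1 is albino, so III-1 is ee.

ee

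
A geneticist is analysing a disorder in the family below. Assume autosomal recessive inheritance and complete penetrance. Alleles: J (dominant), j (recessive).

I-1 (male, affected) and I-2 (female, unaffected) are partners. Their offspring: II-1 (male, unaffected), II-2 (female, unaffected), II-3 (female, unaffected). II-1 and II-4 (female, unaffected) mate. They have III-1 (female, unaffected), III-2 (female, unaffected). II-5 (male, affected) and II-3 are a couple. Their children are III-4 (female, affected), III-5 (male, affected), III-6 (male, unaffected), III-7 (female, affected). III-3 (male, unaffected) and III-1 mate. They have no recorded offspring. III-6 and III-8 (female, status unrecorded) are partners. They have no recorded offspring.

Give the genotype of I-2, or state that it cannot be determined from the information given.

I-2's phenotype allows JJ or Jj, and no parent or child forces a single allele at both positions; consistent genotype assignments exist with I-2 as JJ or Jj.

cannot be determined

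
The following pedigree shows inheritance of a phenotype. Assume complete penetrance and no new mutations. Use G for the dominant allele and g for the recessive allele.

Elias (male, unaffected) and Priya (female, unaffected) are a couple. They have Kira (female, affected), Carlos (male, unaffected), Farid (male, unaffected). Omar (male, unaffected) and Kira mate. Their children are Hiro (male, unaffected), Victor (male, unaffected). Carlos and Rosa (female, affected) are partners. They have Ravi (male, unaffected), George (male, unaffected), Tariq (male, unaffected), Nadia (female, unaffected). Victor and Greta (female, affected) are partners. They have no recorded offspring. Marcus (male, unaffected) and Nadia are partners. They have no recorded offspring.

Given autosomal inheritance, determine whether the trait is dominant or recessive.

recessive

Elias and Priya are both unaffected yet have an affected child Kira. Under dominance, an affected child requires at least one affected parent, so the trait cannot be dominant.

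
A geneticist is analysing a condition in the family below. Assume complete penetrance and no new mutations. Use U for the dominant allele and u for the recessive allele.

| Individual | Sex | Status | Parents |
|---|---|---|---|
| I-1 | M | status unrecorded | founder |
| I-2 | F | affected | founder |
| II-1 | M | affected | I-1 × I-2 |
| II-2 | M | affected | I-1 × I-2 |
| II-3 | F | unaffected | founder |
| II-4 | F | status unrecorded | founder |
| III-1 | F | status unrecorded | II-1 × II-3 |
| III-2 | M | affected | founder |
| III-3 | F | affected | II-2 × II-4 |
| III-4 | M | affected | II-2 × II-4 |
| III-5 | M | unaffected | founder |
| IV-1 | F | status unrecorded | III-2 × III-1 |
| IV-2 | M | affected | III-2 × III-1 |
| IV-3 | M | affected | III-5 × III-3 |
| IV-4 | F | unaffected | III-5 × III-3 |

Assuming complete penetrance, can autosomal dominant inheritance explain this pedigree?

Yes

A consistent assignment under autosomal dominant exists: I-1 UU, I-2 UU, II-1 UU, II-2 UU, II-3 uu, II-4 Uu, III-1 Uu, III-2 UU, III-3 Uu, III-4 UU, III-5 uu, IV-1 UU, IV-2 UU, IV-3 Uu, IV-4 uu.
In this assignment every recorded phenotype matches its genotype and every non-founder's genotype is obtainable from its parents' genotypes, so the pedigree is consistent.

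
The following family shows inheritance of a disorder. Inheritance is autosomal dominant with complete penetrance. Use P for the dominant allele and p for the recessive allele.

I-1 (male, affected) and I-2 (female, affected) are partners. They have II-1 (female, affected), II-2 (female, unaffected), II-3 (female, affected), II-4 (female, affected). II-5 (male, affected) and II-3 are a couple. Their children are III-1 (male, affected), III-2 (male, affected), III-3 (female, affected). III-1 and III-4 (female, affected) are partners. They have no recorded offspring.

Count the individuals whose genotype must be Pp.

2

Obligate heterozygotes: I-1 is affected so carries P and passed p to II-2 (pp), so I-1 is Pp; I-2 is affected so carries P and passed p to II-2 (pp), so I-2 is Pp.
Every other individual is either homozygous by phenotype or has at least one consistent homozygous assignment, so the count is 2.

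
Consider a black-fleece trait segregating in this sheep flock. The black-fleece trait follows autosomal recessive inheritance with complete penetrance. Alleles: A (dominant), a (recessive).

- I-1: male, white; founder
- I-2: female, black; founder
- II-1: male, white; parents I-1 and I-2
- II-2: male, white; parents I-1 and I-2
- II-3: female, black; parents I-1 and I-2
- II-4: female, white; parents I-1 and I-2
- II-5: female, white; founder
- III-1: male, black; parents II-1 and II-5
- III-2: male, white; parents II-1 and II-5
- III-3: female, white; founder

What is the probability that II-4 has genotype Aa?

II-4 is white so carries A and received a from I-2 (aa), so II-4 is Aa, giving P(Aa) = 1.

1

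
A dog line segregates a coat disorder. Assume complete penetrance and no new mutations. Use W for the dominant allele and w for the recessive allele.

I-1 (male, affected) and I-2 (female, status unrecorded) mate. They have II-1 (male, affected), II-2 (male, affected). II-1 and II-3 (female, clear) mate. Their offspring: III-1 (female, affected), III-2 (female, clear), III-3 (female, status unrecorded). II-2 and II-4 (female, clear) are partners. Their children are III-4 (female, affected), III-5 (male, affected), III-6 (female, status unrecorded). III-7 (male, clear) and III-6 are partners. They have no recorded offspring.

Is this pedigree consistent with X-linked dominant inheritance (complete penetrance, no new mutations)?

Under X-linked dominant, III-2 (clear, female) cannot arise from II-1 (affected) × II-3 (clear).

No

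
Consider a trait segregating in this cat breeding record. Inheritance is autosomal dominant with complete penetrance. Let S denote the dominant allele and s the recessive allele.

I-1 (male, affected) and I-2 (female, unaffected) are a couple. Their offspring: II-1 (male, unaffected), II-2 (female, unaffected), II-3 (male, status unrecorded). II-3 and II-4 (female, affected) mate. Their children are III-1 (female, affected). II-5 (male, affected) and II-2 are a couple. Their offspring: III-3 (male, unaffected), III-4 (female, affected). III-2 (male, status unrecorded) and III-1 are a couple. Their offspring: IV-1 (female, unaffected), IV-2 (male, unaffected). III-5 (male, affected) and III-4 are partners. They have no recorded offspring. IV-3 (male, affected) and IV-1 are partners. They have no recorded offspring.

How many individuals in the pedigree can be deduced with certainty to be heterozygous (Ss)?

Obligate heterozygotes: I-1 is affected so carries S and passed s to II-1 (ss), so I-1 is Ss; II-5 is affected so carries S and passed s to III-3 (ss), so II-5 is Ss; III-1 is affected so carries S and passed s to IV-1 (ss), so III-1 is Ss; III-4 is affected so carries S and received s from II-2 (ss), so III-4 is Ss.
Every other individual is either homozygous by phenotype or has at least one consistent homozygous assignment, so the count is 4.

4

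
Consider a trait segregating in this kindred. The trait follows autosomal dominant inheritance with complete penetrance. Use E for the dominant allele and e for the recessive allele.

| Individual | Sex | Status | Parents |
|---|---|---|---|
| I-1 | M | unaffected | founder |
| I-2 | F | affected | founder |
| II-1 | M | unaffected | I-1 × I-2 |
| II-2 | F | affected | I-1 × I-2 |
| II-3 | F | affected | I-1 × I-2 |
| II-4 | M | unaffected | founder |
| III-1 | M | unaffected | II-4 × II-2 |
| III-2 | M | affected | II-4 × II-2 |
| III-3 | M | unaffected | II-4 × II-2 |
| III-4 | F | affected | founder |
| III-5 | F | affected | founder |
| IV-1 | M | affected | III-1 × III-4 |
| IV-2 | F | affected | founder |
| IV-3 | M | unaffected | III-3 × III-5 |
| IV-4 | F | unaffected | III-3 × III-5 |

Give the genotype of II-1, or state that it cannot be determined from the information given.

II-1 is unaffected, so II-1 is ee.

ee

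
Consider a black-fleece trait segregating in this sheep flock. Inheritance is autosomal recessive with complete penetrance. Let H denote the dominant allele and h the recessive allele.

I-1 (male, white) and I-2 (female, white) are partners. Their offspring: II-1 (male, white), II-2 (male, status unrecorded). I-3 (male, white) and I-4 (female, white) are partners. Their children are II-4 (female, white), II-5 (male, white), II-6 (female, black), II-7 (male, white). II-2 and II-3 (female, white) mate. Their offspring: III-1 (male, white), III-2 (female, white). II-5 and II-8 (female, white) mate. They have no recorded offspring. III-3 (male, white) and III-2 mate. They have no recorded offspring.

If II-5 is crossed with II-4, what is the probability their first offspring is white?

I-3 is white so carries H and passed h to II-6 (hh), so I-3 is Hh.
I-4 is white so carries H and passed h to II-6 (hh), so I-4 is Hh.
II-5 is a white offspring of I-3 (Hh) × I-4 (Hh), whose cross gives 1/4 HH : 1/2 Hh : 1/4 hh; conditioning on being white, II-5 is HH with probability 1/3, Hh with probability 2/3.
II-4 is a white offspring of I-3 (Hh) × I-4 (Hh), whose cross gives 1/4 HH : 1/2 Hh : 1/4 hh; conditioning on being white, II-4 is HH with probability 1/3, Hh with probability 2/3.
Summing over parental genotype combinations, P(offspring is white) = 1/9·1 + 2/9·1 + 2/9·1 + 4/9·3/4 = 8/9.

8/9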